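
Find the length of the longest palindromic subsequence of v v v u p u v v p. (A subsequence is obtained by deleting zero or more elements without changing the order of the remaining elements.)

7

One longest palindromic subsequence is vvupuvv (positions 2,3,4,5,6,7,8); it reads the same forward and backward, and the interval DP gives dp[1][9] = 7.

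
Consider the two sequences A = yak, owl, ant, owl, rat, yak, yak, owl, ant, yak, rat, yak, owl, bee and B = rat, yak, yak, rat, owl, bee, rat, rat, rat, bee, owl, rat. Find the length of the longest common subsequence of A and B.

A longest common subsequence is rat, yak, yak, owl, rat, owl (length 6); the LCS DP confirms no longer common subsequence exists.

6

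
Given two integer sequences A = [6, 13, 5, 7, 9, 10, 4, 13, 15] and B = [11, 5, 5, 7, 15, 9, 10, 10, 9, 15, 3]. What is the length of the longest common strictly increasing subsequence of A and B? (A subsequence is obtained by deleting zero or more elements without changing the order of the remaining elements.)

5

A longest common strictly increasing subsequence is 5, 7, 9, 10, 15 (length 5); it appears in order in both A and B, and no longer such subsequence exists.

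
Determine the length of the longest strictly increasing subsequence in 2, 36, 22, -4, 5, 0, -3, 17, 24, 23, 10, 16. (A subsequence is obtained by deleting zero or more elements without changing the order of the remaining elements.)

4

One longest increasing subsequence is 2, 5, 17, 24 (positions 1,5,8,9), of length 4; no longer one exists.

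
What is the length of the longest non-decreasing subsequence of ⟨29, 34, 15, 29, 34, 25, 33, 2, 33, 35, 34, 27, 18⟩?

5

Scanning left to right, the best length ending at each element is: 29→1, 34→2, 15→1, 29→2, 34→3, 25→2, 33→3, 2→1, 33→4, 35→5, 34→5, 27→3, 18→2.
So the longest non-decreasing subsequence has length 5, e.g. 29, 29, 33, 33, 35.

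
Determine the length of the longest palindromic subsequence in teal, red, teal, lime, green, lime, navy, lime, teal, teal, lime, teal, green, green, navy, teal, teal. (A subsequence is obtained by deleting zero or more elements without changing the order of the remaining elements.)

One longest palindromic subsequence is teal teal navy lime teal teal lime navy teal teal (positions 1,3,7,8,9,10,11,15,16,17); it reads the same forward and backward, and the interval DP gives dp[1][17] = 10.

10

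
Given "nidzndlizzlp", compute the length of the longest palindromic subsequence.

Using dp[i][j] = 2 + dp[i+1][j−1] if the ends match, else max(dp[i+1][j], dp[i][j−1]):
dp[1][12] = 5. A witness is idndi at positions 2,3,5,6,8.

5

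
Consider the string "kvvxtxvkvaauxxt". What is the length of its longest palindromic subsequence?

One longest palindromic subsequence is txvkvxt (positions 5,6,7,8,9,14,15); it reads the same forward and backward, and the interval DP gives dp[1][15] = 7.

7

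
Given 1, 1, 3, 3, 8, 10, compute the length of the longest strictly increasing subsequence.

Let dp[i] be the longest increasing subsequence ending at position i. Then dp = [1, 1, 2, 2, 3, 4].
The maximum is 4; one witness is 1, 3, 8, 10 at positions 1,3,5,6.

4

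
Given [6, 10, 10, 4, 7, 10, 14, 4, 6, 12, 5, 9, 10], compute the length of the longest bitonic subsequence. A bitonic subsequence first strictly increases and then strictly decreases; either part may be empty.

Let inc[i] be the LIS ending at i and dec[i] the longest strictly decreasing subsequence starting at i. inc = [1, 2, 2, 1, 2, 3, 4, 1, 2, 4, 2, 3, 4], dec = [2, 4, 4, 1, 3, 3, 3, 1, 2, 2, 1, 1, 1].
max_i inc[i]+dec[i]−1 = 6, with one witness 6, 7, 10, 14, 12, 10.

6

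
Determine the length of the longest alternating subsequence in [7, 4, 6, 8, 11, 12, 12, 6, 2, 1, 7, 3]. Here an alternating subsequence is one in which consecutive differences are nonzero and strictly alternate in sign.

Track the best alternating length ending on an up-step vs a down-step at each position: up/down = 1/1, 1/2, 3/2, 3/1, 3/1, 3/1, 3/1, 3/4, 1/4, 1/4, 5/4, 5/6.
The maximum over both is 6; one such subsequence is 7, 4, 8, 6, 7, 3.

6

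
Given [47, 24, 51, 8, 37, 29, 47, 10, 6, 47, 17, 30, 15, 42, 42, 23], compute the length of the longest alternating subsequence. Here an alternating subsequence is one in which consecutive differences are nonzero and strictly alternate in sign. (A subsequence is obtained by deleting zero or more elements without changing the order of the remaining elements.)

14

A longest alternating subsequence is 47, 24, 51, 8, 37, 29, 47, 10, 47, 17, 30, 15, 42, 23 (positions 1,2,3,4,5,6,7,8,10,11,12,13,14,16); its 13 consecutive differences strictly alternate in sign, and length 14 is optimal.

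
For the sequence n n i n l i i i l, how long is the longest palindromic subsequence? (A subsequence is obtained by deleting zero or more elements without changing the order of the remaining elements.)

One longest palindromic subsequence is liiil (positions 5,6,7,8,9); it reads the same forward and backward, and the interval DP gives dp[1][9] = 5.

5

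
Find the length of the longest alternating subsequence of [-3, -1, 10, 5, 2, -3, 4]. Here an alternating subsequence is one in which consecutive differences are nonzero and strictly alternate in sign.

4

A longest alternating subsequence is -3, 10, 2, 4 (positions 1,3,5,7); its 3 consecutive differences strictly alternate in sign, and length 4 is optimal.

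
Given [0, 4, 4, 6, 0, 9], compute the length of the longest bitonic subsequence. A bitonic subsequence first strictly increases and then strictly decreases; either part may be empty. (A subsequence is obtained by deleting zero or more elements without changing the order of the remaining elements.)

4

One longest bitonic subsequence is 0, 4, 6, 0 (positions 1,2,4,5): it rises to 6 then falls. Length 4 is optimal.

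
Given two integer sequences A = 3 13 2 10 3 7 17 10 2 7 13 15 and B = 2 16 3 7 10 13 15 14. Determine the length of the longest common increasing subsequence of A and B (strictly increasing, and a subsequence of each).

A longest common strictly increasing subsequence is 2, 3, 7, 10, 13, 15 (length 6); it appears in order in both A and B, and no longer such subsequence exists.

6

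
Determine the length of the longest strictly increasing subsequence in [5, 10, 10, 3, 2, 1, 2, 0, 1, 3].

Let dp[i] be the longest increasing subsequence ending at position i. Then dp = [1, 2, 2, 1, 1, 1, 2, 1, 2, 3].
The maximum is 3; one witness is 1, 2, 3 at positions 6,7,10.

3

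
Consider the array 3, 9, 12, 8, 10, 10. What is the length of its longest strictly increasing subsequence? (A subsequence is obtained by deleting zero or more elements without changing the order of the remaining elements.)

One longest increasing subsequence is 3, 9, 12 (positions 1,2,3), of length 3; no longer one exists.

3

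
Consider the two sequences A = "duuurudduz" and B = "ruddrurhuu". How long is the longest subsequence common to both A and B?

5

Backtracking the LCS table gives one alignment: d (A1,B4) → u (A4,B6) → r (A5,B7) → u (A6,B9) → u (A9,B10).
So the longest common subsequence has length 5.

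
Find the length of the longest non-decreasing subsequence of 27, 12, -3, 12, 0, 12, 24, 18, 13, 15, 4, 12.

Let dp[i] be the longest non-decreasing subsequence ending at position i. Then dp = [1, 1, 1, 2, 2, 3, 4, 4, 4, 5, 3, 4].
The maximum is 5; one witness is 12, 12, 12, 13, 15 at positions 2,4,6,9,10.

5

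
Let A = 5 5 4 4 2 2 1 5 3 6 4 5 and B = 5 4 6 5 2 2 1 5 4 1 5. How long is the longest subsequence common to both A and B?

Backtracking the LCS table gives one alignment: 5 (A1,B1) → 5 (A2,B4) → 2 (A5,B5) → 2 (A6,B6) → 1 (A7,B7) → 5 (A8,B8) → 4 (A11,B9) → 5 (A12,B11).
So the longest common subsequence has length 8.

8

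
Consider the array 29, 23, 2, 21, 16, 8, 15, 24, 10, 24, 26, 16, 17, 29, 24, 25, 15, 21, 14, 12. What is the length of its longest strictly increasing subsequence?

Let dp[i] be the longest increasing subsequence ending at position i. Then dp = [1, 1, 1, 2, 2, 2, 3, 4, 3, 4, 5, 4, 5, 6, 6, 7, 4, 6, 4, 4].
The maximum is 7; one witness is 2, 8, 15, 16, 17, 24, 25 at positions 3,6,7,12,13,15,16.

7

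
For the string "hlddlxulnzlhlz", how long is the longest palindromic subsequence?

7

One longest palindromic subsequence is hllullh (positions 1,2,5,7,8,11,12); it reads the same forward and backward, and the interval DP gives dp[1][14] = 7.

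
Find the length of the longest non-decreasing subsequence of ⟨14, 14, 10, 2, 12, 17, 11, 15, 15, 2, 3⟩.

Let dp[i] be the longest non-decreasing subsequence ending at position i. Then dp = [1, 2, 1, 1, 2, 3, 2, 3, 4, 2, 3].
The maximum is 4; one witness is 14, 14, 15, 15 at positions 1,2,8,9.

4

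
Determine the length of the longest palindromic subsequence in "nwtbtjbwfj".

One longest palindromic subsequence is wbjbw (positions 2,4,6,7,8); it reads the same forward and backward, and the interval DP gives dp[1][10] = 5.

5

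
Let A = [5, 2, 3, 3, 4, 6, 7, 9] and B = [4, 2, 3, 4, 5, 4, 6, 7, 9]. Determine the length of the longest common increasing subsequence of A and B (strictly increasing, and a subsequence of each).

For each value that appears in both, track the longest common increasing run ending there.
The best achievable length is 6; one witness is 2, 3, 4, 6, 7, 9 (A-positions 2,3,5,6,7,8, B-positions 2,3,4,7,8,9).

6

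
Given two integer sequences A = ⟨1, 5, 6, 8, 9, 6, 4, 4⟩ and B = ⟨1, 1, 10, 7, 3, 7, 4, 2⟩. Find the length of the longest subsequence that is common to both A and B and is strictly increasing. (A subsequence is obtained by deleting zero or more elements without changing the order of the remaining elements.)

A longest common strictly increasing subsequence is 1, 4 (length 2); it appears in order in both A and B, and no longer such subsequence exists.

2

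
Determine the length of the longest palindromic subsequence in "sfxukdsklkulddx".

One longest palindromic subsequence is xdluldx (positions 3,6,9,11,12,14,15); it reads the same forward and backward, and the interval DP gives dp[1][15] = 7.

7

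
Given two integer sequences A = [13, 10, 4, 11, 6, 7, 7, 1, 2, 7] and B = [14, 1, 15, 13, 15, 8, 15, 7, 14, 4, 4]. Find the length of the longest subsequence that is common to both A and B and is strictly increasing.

2

A longest common strictly increasing subsequence is 1, 7 (length 2); it appears in order in both A and B, and no longer such subsequence exists.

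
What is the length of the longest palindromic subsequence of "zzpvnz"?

One longest palindromic subsequence is znz (positions 1,5,6); it reads the same forward and backward, and the interval DP gives dp[1][6] = 3.

3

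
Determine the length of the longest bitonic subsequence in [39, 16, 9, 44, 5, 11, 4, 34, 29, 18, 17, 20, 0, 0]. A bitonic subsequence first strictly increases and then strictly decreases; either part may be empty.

7

One longest bitonic subsequence is 39, 44, 34, 29, 18, 17, 0 (positions 1,4,8,9,10,11,14): it rises to 44 then falls. Length 7 is optimal.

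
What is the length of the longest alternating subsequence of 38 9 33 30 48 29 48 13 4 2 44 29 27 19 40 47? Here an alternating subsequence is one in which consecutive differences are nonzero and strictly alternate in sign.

11

A longest alternating subsequence is 38, 9, 33, 30, 48, 29, 48, 13, 44, 29, 40 (positions 1,2,3,4,5,6,7,8,11,12,15); its 10 consecutive differences strictly alternate in sign, and length 11 is optimal.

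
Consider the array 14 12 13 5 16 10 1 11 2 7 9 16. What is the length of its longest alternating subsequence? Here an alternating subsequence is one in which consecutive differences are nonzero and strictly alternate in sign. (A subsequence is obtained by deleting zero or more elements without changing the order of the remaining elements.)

9

Track the best alternating length ending on an up-step vs a down-step at each position: up/down = 1/1, 1/2, 3/2, 1/4, 5/1, 5/6, 1/6, 7/6, 7/8, 9/8, 9/8, 9/1.
The maximum over both is 9; one such subsequence is 14, 12, 13, 5, 16, 10, 11, 2, 7.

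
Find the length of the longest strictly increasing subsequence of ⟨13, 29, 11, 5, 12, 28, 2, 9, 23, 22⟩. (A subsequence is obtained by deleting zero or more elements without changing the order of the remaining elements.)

3

Scanning left to right, the best length ending at each element is: 13→1, 29→2, 11→1, 5→1, 12→2, 28→3, 2→1, 9→2, 23→3, 22→3.
So the longest increasing subsequence has length 3, e.g. 11, 12, 28.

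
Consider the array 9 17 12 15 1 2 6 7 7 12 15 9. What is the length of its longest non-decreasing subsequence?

7

Scanning left to right, the best length ending at each element is: 9→1, 17→2, 12→2, 15→3, 1→1, 2→2, 6→3, 7→4, 7→5, 12→6, 15→7, 9→6.
So the longest non-decreasing subsequence has length 7, e.g. 1, 2, 6, 7, 7, 12, 15.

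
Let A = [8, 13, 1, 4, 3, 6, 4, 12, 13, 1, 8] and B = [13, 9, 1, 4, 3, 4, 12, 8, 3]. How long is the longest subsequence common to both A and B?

Backtracking the LCS table gives one alignment: 13 (A2,B1) → 1 (A3,B3) → 4 (A4,B4) → 3 (A5,B5) → 4 (A7,B6) → 12 (A8,B7) → 8 (A11,B8).
So the longest common subsequence has length 7.

7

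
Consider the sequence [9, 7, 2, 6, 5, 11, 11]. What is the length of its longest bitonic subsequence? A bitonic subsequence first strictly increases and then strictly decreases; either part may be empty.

4

One longest bitonic subsequence is 9, 7, 6, 5 (positions 1,2,4,5): it rises to 9 then falls. Length 4 is optimal.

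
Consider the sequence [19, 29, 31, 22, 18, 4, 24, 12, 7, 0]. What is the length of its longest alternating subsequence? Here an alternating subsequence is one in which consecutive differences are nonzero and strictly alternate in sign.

5

A longest alternating subsequence is 19, 29, 22, 24, 12 (positions 1,2,4,7,8); its 4 consecutive differences strictly alternate in sign, and length 5 is optimal.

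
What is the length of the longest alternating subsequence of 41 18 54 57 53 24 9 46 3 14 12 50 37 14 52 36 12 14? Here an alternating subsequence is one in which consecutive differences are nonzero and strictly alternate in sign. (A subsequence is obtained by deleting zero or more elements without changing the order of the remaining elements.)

Track the best alternating length ending on an up-step vs a down-step at each position: up/down = 1/1, 1/2, 3/1, 3/1, 3/4, 3/4, 1/4, 5/4, 1/6, 7/6, 7/8, 9/4, 9/10, 9/10, 11/4, 11/12, 7/12, 13/12.
The maximum over both is 13; one such subsequence is 41, 18, 54, 24, 46, 3, 14, 12, 50, 37, 52, 12, 14.

13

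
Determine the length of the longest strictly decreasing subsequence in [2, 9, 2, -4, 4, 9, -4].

Scanning left to right, the best length ending at each element is: 2→1, 9→1, 2→2, -4→3, 4→2, 9→1, -4→3.
So the longest decreasing subsequence has length 3, e.g. 9, 2, -4.

3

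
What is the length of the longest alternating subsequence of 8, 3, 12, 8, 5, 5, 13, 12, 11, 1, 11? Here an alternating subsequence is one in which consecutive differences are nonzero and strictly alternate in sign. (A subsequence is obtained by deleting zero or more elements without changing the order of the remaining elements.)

A longest alternating subsequence is 8, 3, 12, 8, 13, 1, 11 (positions 1,2,3,4,7,10,11); its 6 consecutive differences strictly alternate in sign, and length 7 is optimal.

7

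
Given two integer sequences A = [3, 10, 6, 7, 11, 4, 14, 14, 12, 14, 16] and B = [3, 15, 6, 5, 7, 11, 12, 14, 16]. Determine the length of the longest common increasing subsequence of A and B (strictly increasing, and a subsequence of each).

7

A longest common strictly increasing subsequence is 3, 6, 7, 11, 12, 14, 16 (length 7); it appears in order in both A and B, and no longer such subsequence exists.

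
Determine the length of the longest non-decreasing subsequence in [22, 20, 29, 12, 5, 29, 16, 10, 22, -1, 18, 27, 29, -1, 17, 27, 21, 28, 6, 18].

Let dp[i] be the longest non-decreasing subsequence ending at position i. Then dp = [1, 1, 2, 1, 1, 3, 2, 2, 3, 1, 3, 4, 5, 2, 3, 5, 4, 6, 3, 4].
The maximum is 6; one witness is 12, 16, 22, 27, 27, 28 at positions 4,7,9,12,16,18.

6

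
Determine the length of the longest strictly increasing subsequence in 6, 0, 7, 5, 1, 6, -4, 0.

One longest increasing subsequence is 0, 5, 6 (positions 2,4,6), of length 3; no longer one exists.

3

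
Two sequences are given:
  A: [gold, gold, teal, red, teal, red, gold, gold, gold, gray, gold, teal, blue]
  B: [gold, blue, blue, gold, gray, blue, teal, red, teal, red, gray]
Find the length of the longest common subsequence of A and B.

A longest common subsequence is gold, gold, teal, red, teal, red, gray (length 7); the LCS DP confirms no longer common subsequence exists.

7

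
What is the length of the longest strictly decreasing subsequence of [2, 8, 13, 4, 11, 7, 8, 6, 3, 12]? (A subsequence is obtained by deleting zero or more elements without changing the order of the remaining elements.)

5

Scanning left to right, the best length ending at each element is: 2→1, 8→1, 13→1, 4→2, 11→2, 7→3, 8→3, 6→4, 3→5, 12→2.
So the longest decreasing subsequence has length 5, e.g. 13, 11, 7, 6, 3.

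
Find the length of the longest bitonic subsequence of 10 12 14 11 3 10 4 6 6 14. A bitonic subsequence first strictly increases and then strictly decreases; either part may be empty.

One longest bitonic subsequence is 10, 12, 14, 11, 10, 6 (positions 1,2,3,4,6,9): it rises to 14 then falls. Length 6 is optimal.

6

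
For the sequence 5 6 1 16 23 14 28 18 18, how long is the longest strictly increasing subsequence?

Let dp[i] be the longest increasing subsequence ending at position i. Then dp = [1, 2, 1, 3, 4, 3, 5, 4, 4].
The maximum is 5; one witness is 5, 6, 16, 23, 28 at positions 1,2,4,5,7.

5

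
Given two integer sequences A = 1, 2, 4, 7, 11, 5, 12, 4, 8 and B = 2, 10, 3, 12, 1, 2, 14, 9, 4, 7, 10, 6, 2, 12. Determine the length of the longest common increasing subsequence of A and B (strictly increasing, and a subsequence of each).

A longest common strictly increasing subsequence is 1, 2, 4, 7, 12 (length 5); it appears in order in both A and B, and no longer such subsequence exists.

5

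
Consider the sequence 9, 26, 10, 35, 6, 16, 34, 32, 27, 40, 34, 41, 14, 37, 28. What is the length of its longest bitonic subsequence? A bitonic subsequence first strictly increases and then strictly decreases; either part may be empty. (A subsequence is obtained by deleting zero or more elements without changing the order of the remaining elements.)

8

Let inc[i] be the LIS ending at i and dec[i] the longest strictly decreasing subsequence starting at i. inc = [1, 2, 2, 3, 1, 3, 4, 4, 4, 5, 5, 6, 3, 6, 5], dec = [2, 3, 2, 5, 1, 2, 4, 3, 2, 3, 2, 3, 1, 2, 1].
max_i inc[i]+dec[i]−1 = 8, with one witness 9, 10, 16, 34, 40, 41, 37, 28.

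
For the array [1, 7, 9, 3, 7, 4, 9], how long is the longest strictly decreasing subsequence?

3

One longest decreasing subsequence is 9, 7, 4 (positions 3,5,6), of length 3; no longer one exists.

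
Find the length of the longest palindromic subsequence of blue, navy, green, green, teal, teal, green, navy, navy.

6

Using dp[i][j] = 2 + dp[i+1][j−1] if the ends match, else max(dp[i+1][j], dp[i][j−1]):
dp[1][9] = 6. A witness is navy green teal teal green navy at positions 2,4,5,6,7,9.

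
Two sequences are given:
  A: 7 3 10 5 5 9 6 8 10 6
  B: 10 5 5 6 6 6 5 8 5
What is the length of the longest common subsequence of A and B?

5

Backtracking the LCS table gives one alignment: 10 (A3,B1) → 5 (A4,B2) → 5 (A5,B3) → 6 (A7,B6) → 8 (A8,B8).
So the longest common subsequence has length 5.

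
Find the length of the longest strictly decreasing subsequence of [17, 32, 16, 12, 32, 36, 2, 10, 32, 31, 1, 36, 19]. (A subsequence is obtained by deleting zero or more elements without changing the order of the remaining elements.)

5

Scanning left to right, the best length ending at each element is: 17→1, 32→1, 16→2, 12→3, 32→1, 36→1, 2→4, 10→4, 32→2, 31→3, 1→5, 36→1, 19→4.
So the longest decreasing subsequence has length 5, e.g. 17, 16, 12, 2, 1.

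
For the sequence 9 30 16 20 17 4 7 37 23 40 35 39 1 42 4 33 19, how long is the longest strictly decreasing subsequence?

5

Scanning left to right, the best length ending at each element is: 9→1, 30→1, 16→2, 20→2, 17→3, 4→4, 7→4, 37→1, 23→2, 40→1, 35→2, 39→2, 1→5, 42→1, 4→5, 33→3, 19→4.
So the longest decreasing subsequence has length 5, e.g. 30, 20, 17, 4, 1.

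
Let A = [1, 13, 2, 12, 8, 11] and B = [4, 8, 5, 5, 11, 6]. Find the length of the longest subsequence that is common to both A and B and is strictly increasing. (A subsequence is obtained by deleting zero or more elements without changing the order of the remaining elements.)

2

A longest common strictly increasing subsequence is 8, 11 (length 2); it appears in order in both A and B, and no longer such subsequence exists.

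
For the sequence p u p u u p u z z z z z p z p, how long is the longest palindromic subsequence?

One longest palindromic subsequence is ppzzzzzpp (positions 1,6,8,9,10,11,12,13,15); it reads the same forward and backward, and the interval DP gives dp[1][15] = 9.

9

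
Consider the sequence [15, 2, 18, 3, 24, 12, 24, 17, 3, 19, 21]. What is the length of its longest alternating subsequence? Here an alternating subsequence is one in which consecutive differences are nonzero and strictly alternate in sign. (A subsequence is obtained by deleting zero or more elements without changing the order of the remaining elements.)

9

A longest alternating subsequence is 15, 2, 18, 3, 24, 12, 24, 17, 19 (positions 1,2,3,4,5,6,7,8,10); its 8 consecutive differences strictly alternate in sign, and length 9 is optimal.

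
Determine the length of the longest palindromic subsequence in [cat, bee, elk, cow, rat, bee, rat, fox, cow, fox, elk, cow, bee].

9

One longest palindromic subsequence is bee elk cow rat bee rat cow elk bee (positions 2,3,4,5,6,7,9,11,13); it reads the same forward and backward, and the interval DP gives dp[1][13] = 9.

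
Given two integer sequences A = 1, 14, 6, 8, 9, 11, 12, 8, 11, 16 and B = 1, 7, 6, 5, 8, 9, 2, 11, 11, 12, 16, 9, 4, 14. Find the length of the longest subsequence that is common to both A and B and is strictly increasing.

A longest common strictly increasing subsequence is 1, 6, 8, 9, 11, 12, 16 (length 7); it appears in order in both A and B, and no longer such subsequence exists.

7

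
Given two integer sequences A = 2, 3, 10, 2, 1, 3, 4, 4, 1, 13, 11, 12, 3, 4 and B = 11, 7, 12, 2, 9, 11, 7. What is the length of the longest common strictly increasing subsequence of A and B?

2

For each value that appears in both, track the longest common increasing run ending there.
The best achievable length is 2; one witness is 11, 12 (A-positions 11,12, B-positions 1,3).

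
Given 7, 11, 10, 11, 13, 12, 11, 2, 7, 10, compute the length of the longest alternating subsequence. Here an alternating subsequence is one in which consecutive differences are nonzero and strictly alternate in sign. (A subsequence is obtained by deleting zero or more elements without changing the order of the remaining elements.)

6

Track the best alternating length ending on an up-step vs a down-step at each position: up/down = 1/1, 2/1, 2/3, 4/1, 4/1, 4/5, 4/5, 1/5, 6/5, 6/5.
The maximum over both is 6; one such subsequence is 7, 11, 10, 11, 2, 7.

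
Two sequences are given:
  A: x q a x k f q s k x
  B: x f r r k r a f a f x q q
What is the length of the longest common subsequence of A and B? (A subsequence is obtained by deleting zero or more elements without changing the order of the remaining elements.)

4

Backtracking the LCS table gives one alignment: x (A1,B1) → a (A3,B9) → x (A4,B11) → q (A7,B13).
So the longest common subsequence has length 4.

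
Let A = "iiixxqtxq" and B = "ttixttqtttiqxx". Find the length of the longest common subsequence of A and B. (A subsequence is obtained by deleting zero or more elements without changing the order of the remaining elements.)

A longest common subsequence is ixqtx (length 5); the LCS DP confirms no longer common subsequence exists.

5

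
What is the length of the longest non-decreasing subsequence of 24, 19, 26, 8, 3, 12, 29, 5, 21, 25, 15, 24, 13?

One longest non-decreasing subsequence is 8, 12, 21, 25 (positions 4,6,9,10), of length 4; no longer one exists.

4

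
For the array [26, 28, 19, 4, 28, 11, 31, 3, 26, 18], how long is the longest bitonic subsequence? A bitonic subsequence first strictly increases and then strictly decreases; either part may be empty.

One longest bitonic subsequence is 26, 28, 19, 11, 3 (positions 1,2,3,6,8): it rises to 28 then falls. Length 5 is optimal.

5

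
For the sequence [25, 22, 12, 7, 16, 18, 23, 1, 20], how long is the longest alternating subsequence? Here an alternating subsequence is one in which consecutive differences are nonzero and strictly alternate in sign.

5

Track the best alternating length ending on an up-step vs a down-step at each position: up/down = 1/1, 1/2, 1/2, 1/2, 3/2, 3/2, 3/2, 1/4, 5/4.
The maximum over both is 5; one such subsequence is 25, 12, 16, 1, 20.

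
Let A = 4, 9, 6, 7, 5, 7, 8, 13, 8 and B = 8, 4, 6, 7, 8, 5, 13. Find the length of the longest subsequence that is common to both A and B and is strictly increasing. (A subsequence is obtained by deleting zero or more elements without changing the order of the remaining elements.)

A longest common strictly increasing subsequence is 4, 6, 7, 8, 13 (length 5); it appears in order in both A and B, and no longer such subsequence exists.

5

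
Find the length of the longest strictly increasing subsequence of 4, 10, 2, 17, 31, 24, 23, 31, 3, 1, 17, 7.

5

Let dp[i] be the longest increasing subsequence ending at position i. Then dp = [1, 2, 1, 3, 4, 4, 4, 5, 2, 1, 3, 3].
The maximum is 5; one witness is 4, 10, 17, 24, 31 at positions 1,2,4,6,8.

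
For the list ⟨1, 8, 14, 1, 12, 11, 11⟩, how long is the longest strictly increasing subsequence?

3

Scanning left to right, the best length ending at each element is: 1→1, 8→2, 14→3, 1→1, 12→3, 11→3, 11→3.
So the longest increasing subsequence has length 3, e.g. 1, 8, 14.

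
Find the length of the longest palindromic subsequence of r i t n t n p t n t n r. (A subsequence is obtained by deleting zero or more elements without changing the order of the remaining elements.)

9

Using dp[i][j] = 2 + dp[i+1][j−1] if the ends match, else max(dp[i+1][j], dp[i][j−1]):
dp[1][12] = 9. A witness is rntntntnr at positions 1,4,5,6,8,9,10,11,12.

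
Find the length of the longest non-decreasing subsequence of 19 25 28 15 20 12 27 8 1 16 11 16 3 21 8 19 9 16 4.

Scanning left to right, the best length ending at each element is: 19→1, 25→2, 28→3, 15→1, 20→2, 12→1, 27→3, 8→1, 1→1, 16→2, 11→2, 16→3, 3→2, 21→4, 8→3, 19→4, 9→4, 16→5, 4→3.
So the longest non-decreasing subsequence has length 5, e.g. 1, 3, 8, 9, 16.

5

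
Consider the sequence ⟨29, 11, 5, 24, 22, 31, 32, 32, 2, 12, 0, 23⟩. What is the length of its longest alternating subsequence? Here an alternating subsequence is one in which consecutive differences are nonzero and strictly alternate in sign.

Track the best alternating length ending on an up-step vs a down-step at each position: up/down = 1/1, 1/2, 1/2, 3/2, 3/4, 5/1, 5/1, 5/1, 1/6, 7/6, 1/8, 9/6.
The maximum over both is 9; one such subsequence is 29, 11, 24, 22, 31, 2, 12, 0, 23.

9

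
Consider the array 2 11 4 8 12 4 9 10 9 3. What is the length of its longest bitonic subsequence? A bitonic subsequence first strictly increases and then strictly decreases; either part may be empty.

Let inc[i] be the LIS ending at i and dec[i] the longest strictly decreasing subsequence starting at i. inc = [1, 2, 2, 3, 4, 2, 4, 5, 4, 2], dec = [1, 4, 2, 3, 4, 2, 2, 3, 2, 1].
max_i inc[i]+dec[i]−1 = 7, with one witness 2, 4, 8, 12, 10, 9, 3.

7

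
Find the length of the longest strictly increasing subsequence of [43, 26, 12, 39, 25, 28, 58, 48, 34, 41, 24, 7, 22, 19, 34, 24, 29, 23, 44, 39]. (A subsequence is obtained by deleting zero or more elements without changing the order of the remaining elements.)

Scanning left to right, the best length ending at each element is: 43→1, 26→1, 12→1, 39→2, 25→2, 28→3, 58→4, 48→4, 34→4, 41→5, 24→2, 7→1, 22→2, 19→2, 34→4, 24→3, 29→4, 23→3, 44→6, 39→5.
So the longest increasing subsequence has length 6, e.g. 12, 25, 28, 34, 41, 44.

6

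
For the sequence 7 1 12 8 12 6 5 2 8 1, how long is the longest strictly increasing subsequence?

Scanning left to right, the best length ending at each element is: 7→1, 1→1, 12→2, 8→2, 12→3, 6→2, 5→2, 2→2, 8→3, 1→1.
So the longest increasing subsequence has length 3, e.g. 7, 8, 12.

3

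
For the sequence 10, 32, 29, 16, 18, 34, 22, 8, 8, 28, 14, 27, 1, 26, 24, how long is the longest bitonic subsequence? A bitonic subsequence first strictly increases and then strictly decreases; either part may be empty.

8

Let inc[i] be the LIS ending at i and dec[i] the longest strictly decreasing subsequence starting at i. inc = [1, 2, 2, 2, 3, 4, 4, 1, 1, 5, 2, 5, 1, 5, 5], dec = [3, 6, 5, 3, 3, 5, 3, 2, 2, 4, 2, 3, 1, 2, 1].
max_i inc[i]+dec[i]−1 = 8, with one witness 10, 16, 18, 34, 28, 27, 26, 24.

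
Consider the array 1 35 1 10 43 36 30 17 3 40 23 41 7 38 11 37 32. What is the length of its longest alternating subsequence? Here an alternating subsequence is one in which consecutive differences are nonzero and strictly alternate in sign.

13

Track the best alternating length ending on an up-step vs a down-step at each position: up/down = 1/1, 2/1, 1/3, 4/3, 4/1, 4/5, 4/5, 4/5, 4/5, 6/5, 6/7, 8/5, 6/9, 10/9, 10/11, 12/11, 12/13.
The maximum over both is 13; one such subsequence is 1, 35, 1, 43, 36, 40, 23, 41, 7, 38, 11, 37, 32.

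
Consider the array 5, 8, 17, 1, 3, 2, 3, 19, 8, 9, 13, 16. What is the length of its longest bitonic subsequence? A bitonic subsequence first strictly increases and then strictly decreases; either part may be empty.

7

Let inc[i] be the LIS ending at i and dec[i] the longest strictly decreasing subsequence starting at i. inc = [1, 2, 3, 1, 2, 2, 3, 4, 4, 5, 6, 7], dec = [3, 3, 3, 1, 2, 1, 1, 2, 1, 1, 1, 1].
max_i inc[i]+dec[i]−1 = 7, with one witness 1, 2, 3, 8, 9, 13, 16.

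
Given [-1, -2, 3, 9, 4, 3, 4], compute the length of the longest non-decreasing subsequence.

Scanning left to right, the best length ending at each element is: -1→1, -2→1, 3→2, 9→3, 4→3, 3→3, 4→4.
So the longest non-decreasing subsequence has length 4, e.g. -1, 3, 4, 4.

4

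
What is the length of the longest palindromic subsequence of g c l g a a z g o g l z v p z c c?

One longest palindromic subsequence is clgaaglc (positions 2,3,4,5,6,10,11,17); it reads the same forward and backward, and the interval DP gives dp[1][17] = 8.

8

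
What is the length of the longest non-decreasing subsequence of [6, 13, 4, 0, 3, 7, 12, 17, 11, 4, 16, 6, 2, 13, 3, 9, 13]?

Let dp[i] be the longest non-decreasing subsequence ending at position i. Then dp = [1, 2, 1, 1, 2, 3, 4, 5, 4, 3, 5, 4, 2, 5, 3, 5, 6].
The maximum is 6; one witness is 0, 3, 7, 12, 13, 13 at positions 4,5,6,7,14,17.

6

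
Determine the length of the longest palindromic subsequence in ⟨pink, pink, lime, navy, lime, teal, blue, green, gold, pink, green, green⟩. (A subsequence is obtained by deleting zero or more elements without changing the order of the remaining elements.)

5

Using dp[i][j] = 2 + dp[i+1][j−1] if the ends match, else max(dp[i+1][j], dp[i][j−1]):
dp[1][12] = 5. A witness is pink lime navy lime pink at positions 2,3,4,5,10.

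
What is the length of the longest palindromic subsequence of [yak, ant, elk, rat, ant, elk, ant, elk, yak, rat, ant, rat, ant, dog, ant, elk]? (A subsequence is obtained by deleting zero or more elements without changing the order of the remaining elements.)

Using dp[i][j] = 2 + dp[i+1][j−1] if the ends match, else max(dp[i+1][j], dp[i][j−1]):
dp[1][16] = 9. A witness is elk ant ant rat ant rat ant ant elk at positions 3,5,7,10,11,12,13,15,16.

9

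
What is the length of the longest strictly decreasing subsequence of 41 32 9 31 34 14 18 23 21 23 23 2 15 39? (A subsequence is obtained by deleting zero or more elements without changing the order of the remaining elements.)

Scanning left to right, the best length ending at each element is: 41→1, 32→2, 9→3, 31→3, 34→2, 14→4, 18→4, 23→4, 21→5, 23→4, 23→4, 2→6, 15→6, 39→2.
So the longest decreasing subsequence has length 6, e.g. 41, 32, 31, 23, 21, 2.

6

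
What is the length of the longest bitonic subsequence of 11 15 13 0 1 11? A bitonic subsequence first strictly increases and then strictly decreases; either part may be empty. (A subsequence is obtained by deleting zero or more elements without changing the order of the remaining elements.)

Let inc[i] be the LIS ending at i and dec[i] the longest strictly decreasing subsequence starting at i. inc = [1, 2, 2, 1, 2, 3], dec = [2, 3, 2, 1, 1, 1].
max_i inc[i]+dec[i]−1 = 4, with one witness 11, 15, 13, 11.

4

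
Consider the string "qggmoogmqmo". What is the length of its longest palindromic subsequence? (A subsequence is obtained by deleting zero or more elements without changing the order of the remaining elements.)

6

Using dp[i][j] = 2 + dp[i+1][j−1] if the ends match, else max(dp[i+1][j], dp[i][j−1]):
dp[1][11] = 6. A witness is qmoomq at positions 1,4,5,6,8,9.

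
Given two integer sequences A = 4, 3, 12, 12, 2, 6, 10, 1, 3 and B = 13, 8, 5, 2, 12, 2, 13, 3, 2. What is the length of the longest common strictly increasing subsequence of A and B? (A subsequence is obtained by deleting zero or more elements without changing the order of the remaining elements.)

2

A longest common strictly increasing subsequence is 2, 3 (length 2); it appears in order in both A and B, and no longer such subsequence exists.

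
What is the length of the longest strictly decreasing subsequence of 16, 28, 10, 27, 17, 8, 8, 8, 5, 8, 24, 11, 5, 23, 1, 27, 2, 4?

6

One longest decreasing subsequence is 28, 27, 17, 8, 5, 1 (positions 2,4,5,6,9,15), of length 6; no longer one exists.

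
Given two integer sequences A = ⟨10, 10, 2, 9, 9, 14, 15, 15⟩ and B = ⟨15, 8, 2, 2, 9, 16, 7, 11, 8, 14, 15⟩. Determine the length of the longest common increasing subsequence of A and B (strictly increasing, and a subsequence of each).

4

For each value that appears in both, track the longest common increasing run ending there.
The best achievable length is 4; one witness is 2, 9, 14, 15 (A-positions 3,4,6,7, B-positions 3,5,10,11).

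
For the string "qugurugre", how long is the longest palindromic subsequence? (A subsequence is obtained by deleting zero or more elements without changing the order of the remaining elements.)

One longest palindromic subsequence is gurug (positions 3,4,5,6,7); it reads the same forward and backward, and the interval DP gives dp[1][9] = 5.

5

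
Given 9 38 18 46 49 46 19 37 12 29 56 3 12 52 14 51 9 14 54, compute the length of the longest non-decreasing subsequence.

Let dp[i] be the longest non-decreasing subsequence ending at position i. Then dp = [1, 2, 2, 3, 4, 4, 3, 4, 2, 4, 5, 1, 3, 5, 4, 5, 2, 5, 6].
The maximum is 6; one witness is 9, 38, 46, 49, 52, 54 at positions 1,2,4,5,14,19.

6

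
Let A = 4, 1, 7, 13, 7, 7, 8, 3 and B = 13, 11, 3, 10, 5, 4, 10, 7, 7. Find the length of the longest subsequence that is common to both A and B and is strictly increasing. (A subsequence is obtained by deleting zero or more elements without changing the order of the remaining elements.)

2

For each value that appears in both, track the longest common increasing run ending there.
The best achievable length is 2; one witness is 4, 7 (A-positions 1,3, B-positions 6,8).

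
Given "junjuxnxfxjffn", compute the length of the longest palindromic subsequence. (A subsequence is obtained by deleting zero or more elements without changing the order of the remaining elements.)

One longest palindromic subsequence is njxfxjn (positions 3,4,6,9,10,11,14); it reads the same forward and backward, and the interval DP gives dp[1][14] = 7.

7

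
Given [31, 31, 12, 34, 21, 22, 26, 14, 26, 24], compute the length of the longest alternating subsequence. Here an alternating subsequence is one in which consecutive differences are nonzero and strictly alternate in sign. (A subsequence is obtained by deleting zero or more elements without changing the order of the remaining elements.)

Track the best alternating length ending on an up-step vs a down-step at each position: up/down = 1/1, 1/1, 1/2, 3/1, 3/4, 5/4, 5/4, 3/6, 7/4, 7/8.
The maximum over both is 8; one such subsequence is 31, 12, 34, 21, 22, 14, 26, 24.

8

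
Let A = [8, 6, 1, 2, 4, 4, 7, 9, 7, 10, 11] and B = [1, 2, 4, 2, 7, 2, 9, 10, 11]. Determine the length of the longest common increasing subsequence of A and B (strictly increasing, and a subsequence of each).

A longest common strictly increasing subsequence is 1, 2, 4, 7, 9, 10, 11 (length 7); it appears in order in both A and B, and no longer such subsequence exists.

7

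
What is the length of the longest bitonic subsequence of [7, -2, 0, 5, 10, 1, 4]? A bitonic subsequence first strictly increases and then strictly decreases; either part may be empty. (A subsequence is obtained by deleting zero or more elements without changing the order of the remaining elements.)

5

Let inc[i] be the LIS ending at i and dec[i] the longest strictly decreasing subsequence starting at i. inc = [1, 1, 2, 3, 4, 3, 4], dec = [3, 1, 1, 2, 2, 1, 1].
max_i inc[i]+dec[i]−1 = 5, with one witness -2, 0, 5, 10, 4.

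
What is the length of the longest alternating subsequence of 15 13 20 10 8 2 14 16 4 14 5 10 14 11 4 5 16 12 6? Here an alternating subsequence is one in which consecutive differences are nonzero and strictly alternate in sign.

Track the best alternating length ending on an up-step vs a down-step at each position: up/down = 1/1, 1/2, 3/1, 1/4, 1/4, 1/4, 5/4, 5/4, 5/6, 7/6, 7/8, 9/8, 9/6, 9/10, 5/10, 11/10, 11/4, 11/12, 11/12.
The maximum over both is 12; one such subsequence is 15, 13, 20, 10, 14, 4, 14, 5, 14, 11, 16, 12.

12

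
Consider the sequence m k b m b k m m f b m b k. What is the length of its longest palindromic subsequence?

10

Using dp[i][j] = 2 + dp[i+1][j−1] if the ends match, else max(dp[i+1][j], dp[i][j−1]):
dp[1][13] = 10. A witness is kbmbmmbmbk at positions 2,3,4,5,7,8,10,11,12,13.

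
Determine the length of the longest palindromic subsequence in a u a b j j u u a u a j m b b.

One longest palindromic subsequence is auauuaua (positions 1,2,3,7,8,9,10,11); it reads the same forward and backward, and the interval DP gives dp[1][15] = 8.

8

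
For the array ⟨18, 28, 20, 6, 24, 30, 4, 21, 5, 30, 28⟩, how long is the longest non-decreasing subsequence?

5

Let dp[i] be the longest non-decreasing subsequence ending at position i. Then dp = [1, 2, 2, 1, 3, 4, 1, 3, 2, 5, 4].
The maximum is 5; one witness is 18, 20, 24, 30, 30 at positions 1,3,5,6,10.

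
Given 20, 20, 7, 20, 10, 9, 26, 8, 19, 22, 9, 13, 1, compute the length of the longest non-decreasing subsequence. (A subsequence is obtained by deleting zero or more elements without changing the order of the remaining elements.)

One longest non-decreasing subsequence is 20, 20, 20, 26 (positions 1,2,4,7), of length 4; no longer one exists.

4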